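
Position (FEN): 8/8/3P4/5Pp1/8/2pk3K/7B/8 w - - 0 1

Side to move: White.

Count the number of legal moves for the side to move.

White to move; king on h3.
In check: no.
Legal moves: Kg4, Kg3, Kg2, Be5, Bf4, Bg3, Bg1, d7, f6.
Count: 9.

9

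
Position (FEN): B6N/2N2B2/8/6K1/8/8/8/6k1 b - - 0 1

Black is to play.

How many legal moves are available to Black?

3

Black to move; king on g1.
In check: no.
Legal moves: Kh2, Kf2, Kf1.
Count: 3.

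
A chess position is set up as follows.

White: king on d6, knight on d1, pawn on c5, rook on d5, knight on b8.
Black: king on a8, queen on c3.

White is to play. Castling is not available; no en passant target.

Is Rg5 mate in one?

After Rg5: black king on a8; in check: no.
Black is not in check, so this cannot be checkmate.

no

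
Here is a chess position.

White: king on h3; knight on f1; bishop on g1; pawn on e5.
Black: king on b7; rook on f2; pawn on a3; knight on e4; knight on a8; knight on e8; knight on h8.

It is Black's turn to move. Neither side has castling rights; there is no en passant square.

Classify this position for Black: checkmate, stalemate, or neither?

neither

Black to move; black king on b7.
In check: no.
Legal moves for Black include: Nf7, Ng6, Ng7, Nec7, N8f6, N8d6, Nac7, Nb6, Kc8, Kb8, Kc7, Ka7, Kc6, Kb6, Ka6, N4f6, N4d6, Ng5+, ... (list truncated; more exist).
Black has legal moves and is not in check → neither.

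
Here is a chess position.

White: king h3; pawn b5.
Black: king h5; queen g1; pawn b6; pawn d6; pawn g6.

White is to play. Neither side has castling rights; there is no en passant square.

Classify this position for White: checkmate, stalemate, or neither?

stalemate

White to move; white king on h3.
In check: no.
King squares — g2: attacked by Qg1; h2: attacked by Qg1; g3: attacked by Qg1; g4: attacked by Qg1; h4: attacked by Kh5.
Legal moves for White: none.
Not in check and no legal moves → stalemate.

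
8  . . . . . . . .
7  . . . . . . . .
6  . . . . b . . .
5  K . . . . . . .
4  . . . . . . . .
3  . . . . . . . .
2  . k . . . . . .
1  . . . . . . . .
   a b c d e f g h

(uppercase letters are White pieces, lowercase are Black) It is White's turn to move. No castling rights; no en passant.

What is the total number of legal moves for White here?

White to move; king on a5.
In check: no.
Legal moves: Kb6, Ka6, Kb5, Kb4, Ka4.
Count: 5.

5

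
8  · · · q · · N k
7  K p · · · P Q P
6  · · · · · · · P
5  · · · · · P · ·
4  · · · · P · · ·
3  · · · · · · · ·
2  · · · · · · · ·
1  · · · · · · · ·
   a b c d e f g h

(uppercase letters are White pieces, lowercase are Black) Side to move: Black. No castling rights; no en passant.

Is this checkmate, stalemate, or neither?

checkmate

Black to move; black king on h8.
In check: yes, from the white queen on g7.
King squares — g7: attacked by Ph6; h7: attacked by Qg7; g8: attacked by Pf7.
Legal moves for Black: none.
In check with no legal moves → checkmate.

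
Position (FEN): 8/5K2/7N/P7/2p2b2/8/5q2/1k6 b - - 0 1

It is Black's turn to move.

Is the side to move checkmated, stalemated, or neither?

Black to move; black king on b1.
In check: no.
Legal moves for Black include: Bb8+, Bc7+, Bxh6+, Bd6+, Bg5+, Be5+, Bg3+, Be3+, Bh2+, Bd2+, Bc1+, Qa7+, Qb6, Qc5, Qh4, Qd4, Qg3, Qf3, ... (list truncated; more exist).
Black has legal moves and is not in check → neither.

neither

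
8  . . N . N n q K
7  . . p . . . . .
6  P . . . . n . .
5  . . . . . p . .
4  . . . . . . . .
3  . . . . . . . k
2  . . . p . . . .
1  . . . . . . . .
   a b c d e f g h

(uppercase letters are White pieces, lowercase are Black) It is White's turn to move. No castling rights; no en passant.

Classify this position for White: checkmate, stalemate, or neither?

checkmate

White to move; white king on h8.
In check: yes, from the black queen on g8.
King squares — g7: attacked by Qg8; h7: attacked by Nf6; g8: attacked by Nf6.
Legal moves for White: none.
In check with no legal moves → checkmate.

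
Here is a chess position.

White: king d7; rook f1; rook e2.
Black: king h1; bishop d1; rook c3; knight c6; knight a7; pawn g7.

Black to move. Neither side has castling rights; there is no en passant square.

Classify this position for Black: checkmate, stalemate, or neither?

Black to move; black king on h1.
In check: yes, from the white rook on f1.
King squares — g1: attacked by Rf1; g2: attacked by Re2; h2: attacked by Re2.
Legal moves for Black: none.
In check with no legal moves → checkmate.

checkmate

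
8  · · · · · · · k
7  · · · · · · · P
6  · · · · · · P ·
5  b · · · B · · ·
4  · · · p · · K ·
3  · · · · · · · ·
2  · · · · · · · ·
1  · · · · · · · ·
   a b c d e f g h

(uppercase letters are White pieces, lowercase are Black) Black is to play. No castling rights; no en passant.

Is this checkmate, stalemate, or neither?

checkmate

Black to move; black king on h8.
In check: yes, from the white bishop on e5.
King squares — g7: attacked by Be5; h7: attacked by Pg6; g8: attacked by Ph7.
Legal moves for Black: none.
In check with no legal moves → checkmate.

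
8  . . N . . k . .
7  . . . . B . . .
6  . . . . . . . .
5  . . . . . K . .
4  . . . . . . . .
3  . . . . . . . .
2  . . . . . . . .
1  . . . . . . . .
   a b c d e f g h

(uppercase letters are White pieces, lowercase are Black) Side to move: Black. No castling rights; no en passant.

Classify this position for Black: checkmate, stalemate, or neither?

Black to move; black king on f8.
In check: yes, from the white bishop on e7.
Legal moves for Black: Kg8, Ke8, Kg7, Kf7.
Black is in check but has 4 legal moves → neither.

neither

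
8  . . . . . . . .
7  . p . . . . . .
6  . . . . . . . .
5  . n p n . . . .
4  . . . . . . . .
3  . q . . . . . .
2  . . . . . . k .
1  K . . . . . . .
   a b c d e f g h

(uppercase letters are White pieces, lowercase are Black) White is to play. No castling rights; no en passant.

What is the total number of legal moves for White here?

0

White to move; king on a1.
In check: no.
Legal moves: none.
Count: 0.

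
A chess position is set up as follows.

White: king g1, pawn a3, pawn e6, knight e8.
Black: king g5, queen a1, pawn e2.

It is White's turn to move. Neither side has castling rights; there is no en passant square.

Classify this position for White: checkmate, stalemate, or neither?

White to move; white king on g1.
In check: yes, from the black queen on a1.
King squares — f1: attacked by Qa1; h1: attacked by Qa1; f2: available; g2: available; h2: available.
Legal moves for White: Kh2, Kg2, Kf2.
White is in check but has 3 legal moves → neither.

neither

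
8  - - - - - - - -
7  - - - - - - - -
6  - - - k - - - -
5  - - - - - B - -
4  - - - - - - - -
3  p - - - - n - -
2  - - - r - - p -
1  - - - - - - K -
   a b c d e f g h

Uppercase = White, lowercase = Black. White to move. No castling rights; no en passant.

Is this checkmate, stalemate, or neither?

checkmate

White to move; white king on g1.
In check: yes, from the black knight on f3.
King squares — f1: attacked by Pg2; h1: attacked by Pg2; f2: attacked by Rd2; g2: attacked by Rd2; h2: attacked by Nf3.
Legal moves for White: none.
In check with no legal moves → checkmate.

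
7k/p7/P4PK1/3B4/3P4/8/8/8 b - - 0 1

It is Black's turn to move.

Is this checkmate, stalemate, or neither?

Black to move; black king on h8.
In check: no.
King squares — g7: attacked by Pf6; h7: attacked by Kg6; g8: attacked by Bd5.
Legal moves for Black: none.
Not in check and no legal moves → stalemate.

stalemate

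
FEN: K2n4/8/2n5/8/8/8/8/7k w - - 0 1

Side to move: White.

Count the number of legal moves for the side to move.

0

White to move; king on a8.
In check: no.
Legal moves: none.
Count: 0.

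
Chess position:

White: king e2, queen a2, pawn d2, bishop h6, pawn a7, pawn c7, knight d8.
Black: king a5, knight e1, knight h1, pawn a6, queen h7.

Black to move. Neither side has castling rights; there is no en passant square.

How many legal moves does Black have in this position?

3

Black to move; king on a5.
In check: yes, from the white queen on a2.
Legal moves: Kb6, Kb5, Kb4.
Count: 3.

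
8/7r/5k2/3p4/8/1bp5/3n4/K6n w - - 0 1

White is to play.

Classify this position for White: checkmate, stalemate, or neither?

stalemate

White to move; white king on a1.
In check: no.
King squares — b1: attacked by Nd2; a2: attacked by Bb3; b2: attacked by Pc3.
Legal moves for White: none.
Not in check and no legal moves → stalemate.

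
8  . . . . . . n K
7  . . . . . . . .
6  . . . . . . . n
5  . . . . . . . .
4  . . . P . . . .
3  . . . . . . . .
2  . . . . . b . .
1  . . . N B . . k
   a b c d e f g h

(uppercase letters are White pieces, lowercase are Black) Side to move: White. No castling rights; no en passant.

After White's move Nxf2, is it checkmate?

After Nxf2: black king on h1; in check: yes, from the white knight on f2.
Black has 3 legal replies: Kh2, Kg2, Kg1.
In check but a legal move exists → not checkmate.

no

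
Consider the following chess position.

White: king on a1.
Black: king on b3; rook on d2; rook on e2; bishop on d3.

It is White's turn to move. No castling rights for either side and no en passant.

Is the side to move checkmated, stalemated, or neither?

White to move; white king on a1.
In check: no.
King squares — b1: attacked by Bd3; a2: attacked by Rd2; b2: attacked by Rd2.
Legal moves for White: none.
Not in check and no legal moves → stalemate.

stalemate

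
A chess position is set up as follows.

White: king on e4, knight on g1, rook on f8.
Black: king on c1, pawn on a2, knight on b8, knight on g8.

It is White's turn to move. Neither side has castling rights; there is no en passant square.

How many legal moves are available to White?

23

White to move; king on e4.
In check: no.
Legal moves: Rxg8, Re8, Rd8, Rc8+, Rxb8, Rf7, Rf6, Rf5, Rf4, Rf3, Rf2, Rf1+, Kf5, Ke5, Kd5, Kf4, Kd4, Kf3, Ke3, Kd3, Nh3, Nf3, Ne2+.
Count: 23.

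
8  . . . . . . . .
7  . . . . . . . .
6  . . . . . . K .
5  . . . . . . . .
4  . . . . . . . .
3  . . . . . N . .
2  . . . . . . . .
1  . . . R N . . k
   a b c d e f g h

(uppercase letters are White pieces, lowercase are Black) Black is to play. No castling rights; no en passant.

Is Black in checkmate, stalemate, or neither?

Black to move; black king on h1.
In check: no.
King squares — g1: attacked by Nf3; g2: attacked by Ne1; h2: attacked by Nf3.
Legal moves for Black: none.
Not in check and no legal moves → stalemate.

stalemate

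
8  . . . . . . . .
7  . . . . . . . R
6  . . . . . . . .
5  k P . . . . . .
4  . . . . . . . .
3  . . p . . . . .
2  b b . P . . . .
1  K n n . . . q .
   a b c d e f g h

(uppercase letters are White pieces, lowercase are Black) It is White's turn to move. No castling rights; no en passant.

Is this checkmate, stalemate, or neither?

White to move; white king on a1.
In check: yes, from the black bishop on b2.
King squares — b1: attacked by Ba2; a2: attacked by Nc1; b2: attacked by Pc3.
Legal moves for White: none.
In check with no legal moves → checkmate.

checkmate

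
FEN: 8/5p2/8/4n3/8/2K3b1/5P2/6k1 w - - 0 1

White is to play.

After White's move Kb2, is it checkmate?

no

After Kb2: black king on g1; in check: no.
Black is not in check, so this cannot be checkmate.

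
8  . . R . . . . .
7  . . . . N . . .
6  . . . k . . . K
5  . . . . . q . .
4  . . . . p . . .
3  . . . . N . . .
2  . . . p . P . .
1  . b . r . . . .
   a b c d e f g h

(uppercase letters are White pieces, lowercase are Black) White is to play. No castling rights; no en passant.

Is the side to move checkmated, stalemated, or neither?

neither

White to move; white king on h6.
In check: no.
Legal moves for White include: Rh8, Rg8, Rf8, Re8, Rd8+, Rb8, Ra8, Rc7, Rc6+, Rc5, Rc4, Rc3, Rc2, Rc1, Ng8, Ng6, Nc6, N7xf5+, ... (list truncated; more exist).
White has legal moves and is not in check → neither.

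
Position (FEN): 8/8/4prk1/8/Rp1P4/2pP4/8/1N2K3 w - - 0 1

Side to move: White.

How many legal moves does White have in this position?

14

White to move; king on e1.
In check: no.
Legal moves: Ra8, Ra7, Ra6, Ra5, Rxb4, Ra3, Ra2, Ra1, Ke2, Kd1, Nxc3, Na3, Nd2, d5.
Count: 14.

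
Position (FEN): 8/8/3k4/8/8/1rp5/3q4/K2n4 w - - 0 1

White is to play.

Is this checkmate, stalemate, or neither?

White to move; white king on a1.
In check: no.
King squares — b1: attacked by Rb3; a2: attacked by Qd2; b2: attacked by Nd1.
Legal moves for White: none.
Not in check and no legal moves → stalemate.

stalemate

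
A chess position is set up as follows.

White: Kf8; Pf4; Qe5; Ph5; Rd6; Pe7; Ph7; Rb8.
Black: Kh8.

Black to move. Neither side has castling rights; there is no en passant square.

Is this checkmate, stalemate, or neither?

neither

Black to move; black king on h8.
In check: yes, from the white queen on e5.
Legal moves for Black: Kxh7.
Black is in check but has 1 legal move → neither.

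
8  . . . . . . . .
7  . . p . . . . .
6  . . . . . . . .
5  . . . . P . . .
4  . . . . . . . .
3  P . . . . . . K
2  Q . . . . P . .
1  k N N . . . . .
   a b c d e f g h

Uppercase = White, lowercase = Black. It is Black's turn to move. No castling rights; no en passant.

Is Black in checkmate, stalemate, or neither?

checkmate

Black to move; black king on a1.
In check: yes, from the white queen on a2.
King squares — b1: attacked by Qa2; a2: attacked by Nc1; b2: attacked by Qa2.
Legal moves for Black: none.
In check with no legal moves → checkmate.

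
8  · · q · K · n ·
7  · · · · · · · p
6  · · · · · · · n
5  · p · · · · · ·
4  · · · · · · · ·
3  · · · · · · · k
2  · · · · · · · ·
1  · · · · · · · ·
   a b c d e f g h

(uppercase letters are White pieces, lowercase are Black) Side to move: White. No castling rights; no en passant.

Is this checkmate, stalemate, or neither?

White to move; white king on e8.
In check: yes, from the black queen on c8.
King squares — d7: attacked by Qc8; e7: attacked by Ng8; f7: attacked by Nh6; d8: attacked by Qc8; f8: attacked by Qc8.
Legal moves for White: none.
In check with no legal moves → checkmate.

checkmate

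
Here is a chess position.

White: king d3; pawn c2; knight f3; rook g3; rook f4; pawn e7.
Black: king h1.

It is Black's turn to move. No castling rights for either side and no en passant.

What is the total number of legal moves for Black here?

0

Black to move; king on h1.
In check: no.
Legal moves: none.
Count: 0.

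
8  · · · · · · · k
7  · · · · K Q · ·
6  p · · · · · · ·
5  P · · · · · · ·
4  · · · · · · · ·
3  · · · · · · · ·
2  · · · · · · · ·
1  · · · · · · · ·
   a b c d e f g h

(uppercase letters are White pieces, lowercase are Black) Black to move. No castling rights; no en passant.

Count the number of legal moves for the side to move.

0

Black to move; king on h8.
In check: no.
Legal moves: none.
Count: 0.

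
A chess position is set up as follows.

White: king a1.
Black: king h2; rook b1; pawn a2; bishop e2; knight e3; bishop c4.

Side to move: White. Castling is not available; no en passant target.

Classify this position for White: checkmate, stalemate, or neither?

White to move; white king on a1.
In check: yes, from the black rook on b1.
King squares — b1: attacked by Pa2; a2: attacked by Bc4; b2: attacked by Rb1.
Legal moves for White: none.
In check with no legal moves → checkmate.

checkmate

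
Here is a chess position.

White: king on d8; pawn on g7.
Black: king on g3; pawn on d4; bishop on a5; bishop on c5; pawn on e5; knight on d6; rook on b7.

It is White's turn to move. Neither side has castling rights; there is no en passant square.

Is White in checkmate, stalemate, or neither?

White to move; white king on d8.
In check: yes, from the black bishop on a5.
King squares — c7: attacked by Ba5; d7: attacked by Rb7; e7: attacked by Rb7; c8: attacked by Nd6; e8: attacked by Nd6.
Legal moves for White: none.
In check with no legal moves → checkmate.

checkmate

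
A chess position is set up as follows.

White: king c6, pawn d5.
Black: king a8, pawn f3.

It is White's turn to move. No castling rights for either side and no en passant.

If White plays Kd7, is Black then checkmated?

After Kd7: black king on a8; in check: no.
Black is not in check, so this cannot be checkmate.

no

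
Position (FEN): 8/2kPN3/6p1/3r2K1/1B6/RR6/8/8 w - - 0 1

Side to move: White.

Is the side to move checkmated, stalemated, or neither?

White to move; white king on g5.
In check: yes, from the black rook on d5.
King squares — f4: available; g4: available; h4: available; f5: attacked by Rd5; h5: attacked by Rd5; f6: available; g6: available; h6: available.
Legal moves for White: Kh6, Kxg6, Kf6, Kh4, Kg4, Kf4, Nf5, Nxd5+.
White is in check but has 8 legal moves → neither.

neither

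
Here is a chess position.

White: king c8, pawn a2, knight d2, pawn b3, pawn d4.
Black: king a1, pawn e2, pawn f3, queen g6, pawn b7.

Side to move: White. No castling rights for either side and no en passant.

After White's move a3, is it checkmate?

After a3: black king on a1; in check: no.
Black is not in check, so this cannot be checkmate.

no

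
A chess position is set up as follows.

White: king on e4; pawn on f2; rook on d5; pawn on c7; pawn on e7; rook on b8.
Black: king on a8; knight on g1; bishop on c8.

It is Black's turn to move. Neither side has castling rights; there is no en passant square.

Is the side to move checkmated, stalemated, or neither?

neither

Black to move; black king on a8.
In check: yes, from the white rook on b8.
Legal moves for Black: Ka7.
Black is in check but has 1 legal move → neither.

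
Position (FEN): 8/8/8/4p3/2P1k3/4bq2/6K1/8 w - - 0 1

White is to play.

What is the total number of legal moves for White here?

1

White to move; king on g2.
In check: yes, from the black queen on f3.
Legal moves: Kh2.
Count: 1.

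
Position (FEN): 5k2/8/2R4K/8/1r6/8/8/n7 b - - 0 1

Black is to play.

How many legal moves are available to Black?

20

Black to move; king on f8.
In check: no.
Legal moves: Kg8, Ke8, Kf7, Ke7, Rb8, Rb7, Rb6, Rb5, Rh4+, Rg4, Rf4, Re4, Rd4, Rc4, Ra4, Rb3, Rb2, Rb1, Nb3, Nc2.
Count: 20.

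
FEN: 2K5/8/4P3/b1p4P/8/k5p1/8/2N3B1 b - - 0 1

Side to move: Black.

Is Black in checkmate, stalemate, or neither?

neither

Black to move; black king on a3.
In check: no.
Legal moves for Black: Bd8, Bc7, Bb6, Bb4, Bc3, Bd2, Be1, Kb4, Ka4, Kb2, c4, g2.
Black has 12 legal moves and is not in check → neither.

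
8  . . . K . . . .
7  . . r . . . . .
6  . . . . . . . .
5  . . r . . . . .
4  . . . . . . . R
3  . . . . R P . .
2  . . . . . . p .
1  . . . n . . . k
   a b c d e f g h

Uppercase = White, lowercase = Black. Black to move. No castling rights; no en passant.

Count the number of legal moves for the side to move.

1

Black to move; king on h1.
In check: yes, from the white rook on h4.
Legal moves: Kg1.
Count: 1.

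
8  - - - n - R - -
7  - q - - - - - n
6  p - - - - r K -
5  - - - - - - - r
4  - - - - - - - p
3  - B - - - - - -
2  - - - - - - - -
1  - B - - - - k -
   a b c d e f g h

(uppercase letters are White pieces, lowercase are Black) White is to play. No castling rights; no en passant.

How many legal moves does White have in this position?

2

White to move; king on g6.
In check: yes, from the black rook on f6.
Legal moves: Kxh5, Rxf6.
Count: 2.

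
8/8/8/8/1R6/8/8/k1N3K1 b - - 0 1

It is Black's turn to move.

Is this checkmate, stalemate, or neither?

Black to move; black king on a1.
In check: no.
King squares — b1: attacked by Rb4; a2: attacked by Nc1; b2: attacked by Rb4.
Legal moves for Black: none.
Not in check and no legal moves → stalemate.

stalemate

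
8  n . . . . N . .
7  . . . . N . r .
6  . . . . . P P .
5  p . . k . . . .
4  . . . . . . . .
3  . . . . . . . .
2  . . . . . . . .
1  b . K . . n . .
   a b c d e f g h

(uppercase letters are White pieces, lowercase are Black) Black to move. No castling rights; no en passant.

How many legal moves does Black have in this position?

7

Black to move; king on d5.
In check: yes, from the white knight on e7.
Legal moves: Kd6, Ke5, Kc5, Ke4, Kd4, Kc4, Rxe7.
Count: 7.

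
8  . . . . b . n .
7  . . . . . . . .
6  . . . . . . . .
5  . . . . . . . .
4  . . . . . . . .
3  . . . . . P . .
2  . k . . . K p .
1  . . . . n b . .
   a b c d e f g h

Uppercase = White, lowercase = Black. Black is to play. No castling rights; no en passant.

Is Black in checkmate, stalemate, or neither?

neither

Black to move; black king on b2.
In check: no.
Legal moves for Black include: Ne7, Nh6, Nf6, Bf7, Bd7, Bg6, Bc6, Bh5, Beb5, Ba4, Kc3, Kb3, Ka3, Kc2, Ka2, Kc1, Kb1, Ka1, ... (list truncated; more exist).
Black has legal moves and is not in check → neither.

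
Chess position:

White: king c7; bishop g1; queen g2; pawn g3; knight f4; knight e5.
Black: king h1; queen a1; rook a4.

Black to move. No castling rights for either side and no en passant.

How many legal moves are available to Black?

Black to move; king on h1.
In check: yes, from the white queen on g2.
Legal moves: none.
Count: 0.

0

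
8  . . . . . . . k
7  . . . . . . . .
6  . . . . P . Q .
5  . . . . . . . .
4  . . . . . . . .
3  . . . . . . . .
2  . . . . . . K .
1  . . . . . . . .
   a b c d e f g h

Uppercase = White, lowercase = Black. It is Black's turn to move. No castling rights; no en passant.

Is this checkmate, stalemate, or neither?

Black to move; black king on h8.
In check: no.
King squares — g7: attacked by Qg6; h7: attacked by Qg6; g8: attacked by Qg6.
Legal moves for Black: none.
Not in check and no legal moves → stalemate.

stalemate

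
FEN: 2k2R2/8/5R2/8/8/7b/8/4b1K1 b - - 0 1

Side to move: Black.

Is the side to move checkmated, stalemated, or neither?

neither

Black to move; black king on c8.
In check: yes, from the white rook on f8.
Legal moves for Black: Kd7, Kc7, Kb7.
Black is in check but has 3 legal moves → neither.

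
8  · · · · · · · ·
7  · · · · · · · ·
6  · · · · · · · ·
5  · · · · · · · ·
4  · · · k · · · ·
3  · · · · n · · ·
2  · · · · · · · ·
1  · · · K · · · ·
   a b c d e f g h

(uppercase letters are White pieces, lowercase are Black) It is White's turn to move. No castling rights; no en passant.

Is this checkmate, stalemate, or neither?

neither

White to move; white king on d1.
In check: yes, from the black knight on e3.
King squares — c1: available; e1: available; c2: attacked by Ne3; d2: available; e2: available.
Legal moves for White: Ke2, Kd2, Ke1, Kc1.
White is in check but has 4 legal moves → neither.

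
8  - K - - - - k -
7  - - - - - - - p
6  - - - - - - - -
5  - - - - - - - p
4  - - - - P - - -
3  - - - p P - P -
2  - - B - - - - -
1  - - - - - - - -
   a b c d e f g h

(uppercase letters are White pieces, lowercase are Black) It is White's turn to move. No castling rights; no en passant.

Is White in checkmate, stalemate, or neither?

White to move; white king on b8.
In check: no.
Legal moves for White: Kc8, Ka8, Kc7, Kb7, Ka7, Ba4, Bxd3, Bb3+, Bd1, Bb1, e5, g4.
White has 12 legal moves and is not in check → neither.

neither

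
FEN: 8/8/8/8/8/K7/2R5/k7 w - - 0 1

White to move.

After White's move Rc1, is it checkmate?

yes

After Rc1: black king on a1; in check: yes, from the white rook on c1.
King squares — b1: attacked by Rc1; a2: attacked by Ka3; b2: attacked by Ka3.
Black has no legal moves → checkmate.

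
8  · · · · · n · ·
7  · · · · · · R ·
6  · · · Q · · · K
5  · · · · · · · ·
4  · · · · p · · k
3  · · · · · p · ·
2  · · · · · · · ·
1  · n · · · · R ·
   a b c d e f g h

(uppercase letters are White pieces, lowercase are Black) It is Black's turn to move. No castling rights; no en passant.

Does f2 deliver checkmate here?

After f2: white king on h6; in check: no.
White is not in check, so this cannot be checkmate.

no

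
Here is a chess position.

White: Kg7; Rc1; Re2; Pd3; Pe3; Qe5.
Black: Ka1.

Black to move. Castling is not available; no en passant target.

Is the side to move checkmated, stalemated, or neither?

checkmate

Black to move; black king on a1.
In check: yes, from the white rook on c1 and the white queen on e5.
King squares — b1: attacked by Rc1; a2: attacked by Re2; b2: attacked by Re2.
Legal moves for Black: none.
In check with no legal moves → checkmate.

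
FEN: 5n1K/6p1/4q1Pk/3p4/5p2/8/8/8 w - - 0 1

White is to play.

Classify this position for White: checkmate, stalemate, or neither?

stalemate

White to move; white king on h8.
In check: no.
King squares — g7: attacked by Kh6; h7: attacked by Kh6; g8: attacked by Qe6.
Legal moves for White: none.
Not in check and no legal moves → stalemate.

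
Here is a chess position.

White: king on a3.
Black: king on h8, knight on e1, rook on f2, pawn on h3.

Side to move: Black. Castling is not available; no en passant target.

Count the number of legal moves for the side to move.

22

Black to move; king on h8.
In check: no.
Legal moves: Kg8, Kh7, Kg7, Rf8, Rf7, Rf6, Rf5, Rf4, Rf3+, Rh2, Rg2, Re2, Rd2, Rc2, Rb2, Ra2+, Rf1, Nf3, Nd3, Ng2, Nc2+, h2.
Count: 22.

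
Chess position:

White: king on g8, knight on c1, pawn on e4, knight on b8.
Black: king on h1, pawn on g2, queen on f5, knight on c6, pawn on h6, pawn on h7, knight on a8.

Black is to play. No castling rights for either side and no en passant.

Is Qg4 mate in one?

no

After Qg4: white king on g8; in check: yes, from the black queen on g4.
White has 4 legal replies: Kh8, Kf8, Kxh7, Kf7.
In check but a legal move exists → not checkmate.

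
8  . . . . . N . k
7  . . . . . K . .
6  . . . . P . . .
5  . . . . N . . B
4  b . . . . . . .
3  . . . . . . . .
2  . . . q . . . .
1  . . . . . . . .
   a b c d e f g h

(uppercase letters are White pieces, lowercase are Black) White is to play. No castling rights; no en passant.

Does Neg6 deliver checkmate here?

yes

After Neg6: black king on h8; in check: yes, from the white knight on g6.
King squares — g7: attacked by Kf7; h7: attacked by Nf8; g8: attacked by Kf7.
Black has no legal moves → checkmate.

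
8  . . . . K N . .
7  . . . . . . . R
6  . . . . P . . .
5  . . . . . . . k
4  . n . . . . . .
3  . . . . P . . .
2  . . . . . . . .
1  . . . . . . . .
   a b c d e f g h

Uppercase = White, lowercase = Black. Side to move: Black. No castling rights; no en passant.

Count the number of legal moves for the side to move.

2

Black to move; king on h5.
In check: yes, from the white rook on h7.
Legal moves: Kg5, Kg4.
Count: 2.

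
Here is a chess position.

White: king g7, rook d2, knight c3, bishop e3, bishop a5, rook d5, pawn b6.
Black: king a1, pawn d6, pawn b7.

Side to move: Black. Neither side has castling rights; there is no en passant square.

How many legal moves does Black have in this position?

0

Black to move; king on a1.
In check: no.
Legal moves: none.
Count: 0.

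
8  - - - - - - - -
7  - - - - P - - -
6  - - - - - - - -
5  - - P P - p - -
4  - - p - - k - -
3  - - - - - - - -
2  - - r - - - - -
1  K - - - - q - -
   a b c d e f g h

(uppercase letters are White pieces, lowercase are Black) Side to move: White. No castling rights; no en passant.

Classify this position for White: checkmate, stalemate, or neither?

checkmate

White to move; white king on a1.
In check: yes, from the black queen on f1.
King squares — b1: attacked by Qf1; a2: attacked by Rc2; b2: attacked by Rc2.
Legal moves for White: none.
In check with no legal moves → checkmate.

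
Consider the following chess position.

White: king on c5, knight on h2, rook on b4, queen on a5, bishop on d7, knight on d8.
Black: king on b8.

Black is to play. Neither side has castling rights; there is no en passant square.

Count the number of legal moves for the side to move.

0

Black to move; king on b8.
In check: yes, from the white rook on b4.
Legal moves: none.
Count: 0.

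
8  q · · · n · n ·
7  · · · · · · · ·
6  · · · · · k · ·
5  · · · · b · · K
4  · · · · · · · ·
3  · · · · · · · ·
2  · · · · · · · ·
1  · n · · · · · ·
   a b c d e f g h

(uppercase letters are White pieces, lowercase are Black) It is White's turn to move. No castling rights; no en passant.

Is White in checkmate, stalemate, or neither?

White to move; white king on h5.
In check: no.
Legal moves for White: Kh4, Kg4.
White has 2 legal moves and is not in check → neither.

neither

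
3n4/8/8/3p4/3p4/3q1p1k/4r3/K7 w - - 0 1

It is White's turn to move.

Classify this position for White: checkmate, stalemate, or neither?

stalemate

White to move; white king on a1.
In check: no.
King squares — b1: attacked by Qd3; a2: attacked by Re2; b2: attacked by Re2.
Legal moves for White: none.
Not in check and no legal moves → stalemate.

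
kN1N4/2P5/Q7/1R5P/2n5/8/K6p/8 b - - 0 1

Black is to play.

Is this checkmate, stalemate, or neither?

Black to move; black king on a8.
In check: yes, from the white queen on a6.
King squares — a7: attacked by Qa6; b7: attacked by Rb5; b8: attacked by Rb5.
Legal moves for Black: none.
In check with no legal moves → checkmate.

checkmate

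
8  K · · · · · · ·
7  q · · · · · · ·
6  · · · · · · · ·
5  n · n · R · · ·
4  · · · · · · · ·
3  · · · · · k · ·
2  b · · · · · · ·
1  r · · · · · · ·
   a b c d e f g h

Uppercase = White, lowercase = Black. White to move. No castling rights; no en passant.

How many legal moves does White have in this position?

1

White to move; king on a8.
In check: yes, from the black queen on a7.
Legal moves: Kxa7.
Count: 1.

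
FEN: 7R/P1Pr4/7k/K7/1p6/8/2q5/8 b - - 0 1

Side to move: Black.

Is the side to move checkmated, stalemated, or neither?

neither

Black to move; black king on h6.
In check: yes, from the white rook on h8.
King squares — g5: available; h5: attacked by Rh8; g6: available; g7: available; h7: attacked by Rh8.
Legal moves for Black: Kg7, Kg6, Kg5, Rh7, Qh7.
Black is in check but has 5 legal moves → neither.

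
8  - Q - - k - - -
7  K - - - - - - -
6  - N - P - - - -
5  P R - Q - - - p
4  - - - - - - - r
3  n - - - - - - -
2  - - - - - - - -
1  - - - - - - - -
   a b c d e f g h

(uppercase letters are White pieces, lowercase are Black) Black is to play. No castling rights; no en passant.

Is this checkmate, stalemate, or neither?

checkmate

Black to move; black king on e8.
In check: yes, from the white queen on b8.
King squares — d7: attacked by Nb6; e7: attacked by Pd6; f7: attacked by Qd5; d8: attacked by Qb8; f8: attacked by Qb8.
Legal moves for Black: none.
In check with no legal moves → checkmate.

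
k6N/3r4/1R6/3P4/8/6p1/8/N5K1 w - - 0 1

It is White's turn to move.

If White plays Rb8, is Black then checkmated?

After Rb8: black king on a8; in check: yes, from the white rook on b8.
Black has 2 legal replies: Kxb8, Ka7.
In check but a legal move exists → not checkmate.

no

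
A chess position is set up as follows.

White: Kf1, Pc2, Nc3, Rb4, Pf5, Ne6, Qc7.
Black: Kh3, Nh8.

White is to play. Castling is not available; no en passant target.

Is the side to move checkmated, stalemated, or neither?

neither

White to move; white king on f1.
In check: no.
Legal moves for White include: Qd8, Qc8, Qb8, Qh7+, Qg7, Qf7, Qe7, Qd7, Qb7, Qa7, Qd6, Qc6, Qb6, Qe5, Qc5, Qa5, Qf4, Qc4, ... (list truncated; more exist).
White has legal moves and is not in check → neither.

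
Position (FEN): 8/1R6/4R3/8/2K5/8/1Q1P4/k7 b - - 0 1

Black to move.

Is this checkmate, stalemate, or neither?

Black to move; black king on a1.
In check: yes, from the white queen on b2.
King squares — b1: attacked by Qb2; a2: attacked by Qb2; b2: attacked by Rb7.
Legal moves for Black: none.
In check with no legal moves → checkmate.

checkmate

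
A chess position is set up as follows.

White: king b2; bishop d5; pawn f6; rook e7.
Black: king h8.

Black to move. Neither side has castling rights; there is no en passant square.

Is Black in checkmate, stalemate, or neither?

stalemate

Black to move; black king on h8.
In check: no.
King squares — g7: attacked by Pf6; h7: attacked by Re7; g8: attacked by Bd5.
Legal moves for Black: none.
Not in check and no legal moves → stalemate.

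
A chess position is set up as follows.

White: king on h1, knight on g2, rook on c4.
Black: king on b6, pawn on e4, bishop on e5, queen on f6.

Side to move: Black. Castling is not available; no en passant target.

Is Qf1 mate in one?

yes

After Qf1: white king on h1; in check: yes, from the black queen on f1.
King squares — g1: attacked by Qf1; g2: own knight; h2: attacked by Be5.
White has no legal moves → checkmate.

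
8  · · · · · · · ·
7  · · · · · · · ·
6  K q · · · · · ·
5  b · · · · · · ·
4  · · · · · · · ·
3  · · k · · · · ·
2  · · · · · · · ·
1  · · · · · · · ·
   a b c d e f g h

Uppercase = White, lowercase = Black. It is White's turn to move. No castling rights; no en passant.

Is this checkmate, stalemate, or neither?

checkmate

White to move; white king on a6.
In check: yes, from the black queen on b6.
King squares — a5: attacked by Qb6; b5: attacked by Qb6; b6: attacked by Ba5; a7: attacked by Qb6; b7: attacked by Qb6.
Legal moves for White: none.
In check with no legal moves → checkmate.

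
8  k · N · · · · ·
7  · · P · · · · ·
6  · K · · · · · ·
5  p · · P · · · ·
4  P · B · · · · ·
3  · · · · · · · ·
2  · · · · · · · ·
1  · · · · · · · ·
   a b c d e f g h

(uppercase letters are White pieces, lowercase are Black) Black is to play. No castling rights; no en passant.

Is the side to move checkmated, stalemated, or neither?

Black to move; black king on a8.
In check: no.
King squares — a7: attacked by Kb6; b7: attacked by Kb6; b8: attacked by Pc7.
Legal moves for Black: none.
Not in check and no legal moves → stalemate.

stalemate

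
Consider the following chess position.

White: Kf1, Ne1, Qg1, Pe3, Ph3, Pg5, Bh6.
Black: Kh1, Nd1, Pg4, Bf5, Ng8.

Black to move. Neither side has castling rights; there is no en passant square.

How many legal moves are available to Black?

0

Black to move; king on h1.
In check: yes, from the white queen on g1.
Legal moves: none.
Count: 0.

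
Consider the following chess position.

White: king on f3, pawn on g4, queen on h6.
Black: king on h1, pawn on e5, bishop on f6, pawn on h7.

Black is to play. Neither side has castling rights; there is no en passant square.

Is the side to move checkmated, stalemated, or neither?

Black to move; black king on h1.
In check: yes, from the white queen on h6.
Legal moves for Black: Kg1, Bh4.
Black is in check but has 2 legal moves → neither.

neither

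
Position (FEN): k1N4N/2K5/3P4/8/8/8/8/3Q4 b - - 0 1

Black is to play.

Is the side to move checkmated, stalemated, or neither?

Black to move; black king on a8.
In check: no.
King squares — a7: attacked by Nc8; b7: attacked by Kc7; b8: attacked by Kc7.
Legal moves for Black: none.
Not in check and no legal moves → stalemate.

stalemate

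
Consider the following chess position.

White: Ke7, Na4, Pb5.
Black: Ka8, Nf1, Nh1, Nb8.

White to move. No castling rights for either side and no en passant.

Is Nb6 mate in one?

After Nb6: black king on a8; in check: yes, from the white knight on b6.
Black has 2 legal replies: Kb7, Ka7.
In check but a legal move exists → not checkmate.

no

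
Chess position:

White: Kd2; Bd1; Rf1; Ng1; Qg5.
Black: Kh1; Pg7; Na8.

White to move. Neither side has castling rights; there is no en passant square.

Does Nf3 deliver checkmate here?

After Nf3: black king on h1; in check: yes, from the white rook on f1.
King squares — g1: attacked by Rf1; g2: attacked by Qg5; h2: attacked by Nf3.
Black has no legal moves → checkmate.

yes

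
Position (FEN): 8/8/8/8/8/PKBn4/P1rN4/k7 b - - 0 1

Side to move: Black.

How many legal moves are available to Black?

3

Black to move; king on a1.
In check: yes, from the white bishop on c3.
Legal moves: Nb2, Rxc3+, Rb2+.
Count: 3.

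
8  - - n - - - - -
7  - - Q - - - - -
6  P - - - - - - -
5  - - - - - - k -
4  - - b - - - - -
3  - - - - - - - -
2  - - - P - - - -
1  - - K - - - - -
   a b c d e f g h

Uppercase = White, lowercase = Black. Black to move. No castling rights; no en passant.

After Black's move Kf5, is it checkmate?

After Kf5: white king on c1; in check: no.
White is not in check, so this cannot be checkmate.

no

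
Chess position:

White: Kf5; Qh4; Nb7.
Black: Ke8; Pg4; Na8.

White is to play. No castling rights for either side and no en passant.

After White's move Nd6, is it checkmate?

no

After Nd6: black king on e8; in check: yes, from the white knight on d6.
Black has 2 legal replies: Kf8, Kd7.
In check but a legal move exists → not checkmate.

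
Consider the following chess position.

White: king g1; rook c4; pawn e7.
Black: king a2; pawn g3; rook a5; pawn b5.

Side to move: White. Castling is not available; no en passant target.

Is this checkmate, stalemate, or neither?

White to move; white king on g1.
In check: no.
Legal moves for White include: Rc8, Rc7, Rc6, Rc5, Rh4, Rg4, Rf4, Re4, Rd4, Rb4, Ra4+, Rc3, Rc2+, Rc1, Kg2, Kh1, Kf1, e8=Q, ... (list truncated; more exist).
White has legal moves and is not in check → neither.

neither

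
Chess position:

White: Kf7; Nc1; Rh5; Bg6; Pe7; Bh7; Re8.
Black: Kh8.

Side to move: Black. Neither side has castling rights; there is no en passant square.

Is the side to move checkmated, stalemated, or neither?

Black to move; black king on h8.
In check: yes, from the white rook on e8.
King squares — g7: attacked by Kf7; h7: attacked by Rh5; g8: attacked by Kf7.
Legal moves for Black: none.
In check with no legal moves → checkmate.

checkmate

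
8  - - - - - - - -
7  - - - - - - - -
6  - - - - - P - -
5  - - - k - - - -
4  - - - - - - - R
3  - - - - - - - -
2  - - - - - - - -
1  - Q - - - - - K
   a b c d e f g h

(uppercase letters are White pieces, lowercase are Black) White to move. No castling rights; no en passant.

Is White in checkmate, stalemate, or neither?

neither

White to move; white king on h1.
In check: no.
Legal moves for White include: Rh8, Rh7, Rh6, Rh5+, Rg4, Rf4, Re4, Rd4+, Rc4, Rb4, Ra4, Rh3, Rh2, Kh2, Kg2, Kg1, Qb8, Qh7, ... (list truncated; more exist).
White has legal moves and is not in check → neither.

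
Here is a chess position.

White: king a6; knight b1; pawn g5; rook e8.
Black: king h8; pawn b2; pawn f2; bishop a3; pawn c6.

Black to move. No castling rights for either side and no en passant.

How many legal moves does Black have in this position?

3

Black to move; king on h8.
In check: yes, from the white rook on e8.
Legal moves: Kh7, Kg7, Bf8.
Count: 3.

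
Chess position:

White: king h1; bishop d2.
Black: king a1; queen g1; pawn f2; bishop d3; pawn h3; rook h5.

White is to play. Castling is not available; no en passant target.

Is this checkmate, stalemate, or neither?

checkmate

White to move; white king on h1.
In check: yes, from the black queen on g1.
King squares — g1: attacked by Pf2; g2: attacked by Qg1; h2: attacked by Qg1.
Legal moves for White: none.
In check with no legal moves → checkmate.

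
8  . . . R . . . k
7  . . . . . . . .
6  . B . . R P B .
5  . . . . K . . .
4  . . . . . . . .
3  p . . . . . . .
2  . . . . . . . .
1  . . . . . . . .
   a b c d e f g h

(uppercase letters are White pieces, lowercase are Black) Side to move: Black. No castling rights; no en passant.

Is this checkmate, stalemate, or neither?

Black to move; black king on h8.
In check: yes, from the white rook on d8.
King squares — g7: attacked by Pf6; h7: attacked by Bg6; g8: attacked by Rd8.
Legal moves for Black: none.
In check with no legal moves → checkmate.

checkmate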